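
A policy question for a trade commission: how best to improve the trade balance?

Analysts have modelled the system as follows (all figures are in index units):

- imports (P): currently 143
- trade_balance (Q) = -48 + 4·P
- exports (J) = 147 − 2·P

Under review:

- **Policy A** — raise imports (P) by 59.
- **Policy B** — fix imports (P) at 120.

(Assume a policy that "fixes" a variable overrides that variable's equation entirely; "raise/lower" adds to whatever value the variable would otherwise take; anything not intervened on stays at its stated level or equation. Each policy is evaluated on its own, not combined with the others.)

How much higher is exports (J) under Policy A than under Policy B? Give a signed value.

-164

Policy A (P + 59):
  P = 143 + 59 = 202
  J = 147 − 2·202 = -257
Policy B (P := 120):
  P = 120
  J = 147 − 2·120 = -93
J: -257 − (-93) = -164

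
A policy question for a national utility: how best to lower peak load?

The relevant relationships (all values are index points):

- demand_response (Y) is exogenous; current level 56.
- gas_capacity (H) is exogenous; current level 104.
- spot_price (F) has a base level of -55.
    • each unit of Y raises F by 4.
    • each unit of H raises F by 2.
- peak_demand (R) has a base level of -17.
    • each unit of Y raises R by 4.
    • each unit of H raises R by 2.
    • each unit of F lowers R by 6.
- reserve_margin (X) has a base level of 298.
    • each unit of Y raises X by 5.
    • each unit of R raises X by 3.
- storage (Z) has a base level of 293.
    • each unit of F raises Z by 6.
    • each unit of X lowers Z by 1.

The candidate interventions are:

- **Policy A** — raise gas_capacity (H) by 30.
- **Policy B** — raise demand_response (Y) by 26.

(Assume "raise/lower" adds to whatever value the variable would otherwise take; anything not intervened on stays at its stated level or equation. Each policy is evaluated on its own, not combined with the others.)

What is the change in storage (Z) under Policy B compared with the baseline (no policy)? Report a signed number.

Baseline:
  Y = 56
  H = 104
  F = -55 + 4·56 + 2·104 = 377
  R = -17 + 4·56 + 2·104 − 6·377 = -1847
  X = 298 + 5·56 + 3·(-1847) = -4963
  Z = 293 + 6·377 − (-4963) = 7518
Policy B (Y + 26):
  Y = 56 + 26 = 82
  H = 104
  F = -55 + 4·82 + 2·104 = 481
  R = -17 + 4·82 + 2·104 − 6·481 = -2367
  X = 298 + 5·82 + 3·(-2367) = -6393
  Z = 293 + 6·481 − (-6393) = 9572
Change in Z: 9572 − 7518 = 2054

2054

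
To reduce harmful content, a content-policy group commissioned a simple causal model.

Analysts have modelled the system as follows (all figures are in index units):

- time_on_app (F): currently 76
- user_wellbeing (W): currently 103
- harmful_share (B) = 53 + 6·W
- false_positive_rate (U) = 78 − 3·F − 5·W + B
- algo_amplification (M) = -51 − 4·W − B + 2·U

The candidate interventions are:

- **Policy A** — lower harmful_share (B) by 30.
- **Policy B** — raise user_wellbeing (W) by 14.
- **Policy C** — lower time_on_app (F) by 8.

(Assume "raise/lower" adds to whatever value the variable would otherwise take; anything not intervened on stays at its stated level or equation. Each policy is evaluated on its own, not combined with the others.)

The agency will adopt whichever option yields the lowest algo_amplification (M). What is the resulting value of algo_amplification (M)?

-1234

Policy A (B − 30):
  F = 76
  W = 103
  B = 53 + 6·103 (−30 from intervention) = 641
  U = 78 − 3·76 − 5·103 + 641 = -24
  M = -51 − 4·103 − 641 + 2·(-24) = -1152
Policy B (W + 14):
  F = 76
  W = 103 + 14 = 117
  B = 53 + 6·117 = 755
  U = 78 − 3·76 − 5·117 + 755 = 20
  M = -51 − 4·117 − 755 + 2·20 = -1234
Policy C (F − 8):
  F = 76 − 8 = 68
  W = 103
  B = 53 + 6·103 = 671
  U = 78 − 3·68 − 5·103 + 671 = 30
  M = -51 − 4·103 − 671 + 2·30 = -1074
Comparing — Policy A: M=-1152, Policy B: M=-1234, Policy C: M=-1074. Lowest is -1234 (Policy B).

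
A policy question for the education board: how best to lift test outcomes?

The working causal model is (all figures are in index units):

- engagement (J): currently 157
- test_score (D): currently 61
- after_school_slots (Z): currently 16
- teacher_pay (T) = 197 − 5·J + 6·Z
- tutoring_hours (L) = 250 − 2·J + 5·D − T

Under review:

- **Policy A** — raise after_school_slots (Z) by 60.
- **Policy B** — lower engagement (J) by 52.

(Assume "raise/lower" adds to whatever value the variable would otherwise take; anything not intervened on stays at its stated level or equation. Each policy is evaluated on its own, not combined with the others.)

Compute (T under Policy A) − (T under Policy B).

Policy A (Z + 60):
  J = 157
  Z = 16 + 60 = 76
  T = 197 − 5·157 + 6·76 = -132
Policy B (J − 52):
  J = 157 − 52 = 105
  Z = 16
  T = 197 − 5·105 + 6·16 = -232
T: -132 − (-232) = 100

100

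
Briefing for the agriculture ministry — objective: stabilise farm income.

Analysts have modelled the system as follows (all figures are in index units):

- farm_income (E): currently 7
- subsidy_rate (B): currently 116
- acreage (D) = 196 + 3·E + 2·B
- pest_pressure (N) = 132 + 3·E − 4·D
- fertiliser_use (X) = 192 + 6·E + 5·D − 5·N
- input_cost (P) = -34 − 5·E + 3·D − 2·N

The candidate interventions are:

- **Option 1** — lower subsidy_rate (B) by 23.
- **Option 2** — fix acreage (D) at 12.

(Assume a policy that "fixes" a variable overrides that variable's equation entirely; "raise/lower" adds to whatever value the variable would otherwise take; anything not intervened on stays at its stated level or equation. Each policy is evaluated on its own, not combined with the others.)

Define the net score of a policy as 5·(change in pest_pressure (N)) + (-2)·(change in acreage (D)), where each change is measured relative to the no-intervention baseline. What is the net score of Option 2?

9614

Baseline:
  E = 7
  B = 116
  D = 196 + 3·7 + 2·116 = 449
  N = 132 + 3·7 − 4·449 = -1643
Option 2 (D := 12):
  E = 7
  B = 116
  D = 12
  N = 132 + 3·7 − 4·12 = 105
ΔN = 105 − (-1643) = 1748; ΔD = 12 − 449 = -437
Score = 5·1748 + (-2)·(-437) = 9614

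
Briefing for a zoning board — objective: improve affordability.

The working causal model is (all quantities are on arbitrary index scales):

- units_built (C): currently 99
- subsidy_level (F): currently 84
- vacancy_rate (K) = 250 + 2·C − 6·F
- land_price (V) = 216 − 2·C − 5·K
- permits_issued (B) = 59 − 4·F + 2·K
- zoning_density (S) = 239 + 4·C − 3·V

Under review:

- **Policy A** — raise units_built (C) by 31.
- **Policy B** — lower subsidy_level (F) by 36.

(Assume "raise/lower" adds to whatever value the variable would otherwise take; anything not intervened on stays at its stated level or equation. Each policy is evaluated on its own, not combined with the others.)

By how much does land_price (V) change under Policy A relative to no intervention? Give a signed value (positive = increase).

-372

Baseline:
  C = 99
  F = 84
  K = 250 + 2·99 − 6·84 = -56
  V = 216 − 2·99 − 5·(-56) = 298
Policy A (C + 31):
  C = 99 + 31 = 130
  F = 84
  K = 250 + 2·130 − 6·84 = 6
  V = 216 − 2·130 − 5·6 = -74
Change in V: -74 − 298 = -372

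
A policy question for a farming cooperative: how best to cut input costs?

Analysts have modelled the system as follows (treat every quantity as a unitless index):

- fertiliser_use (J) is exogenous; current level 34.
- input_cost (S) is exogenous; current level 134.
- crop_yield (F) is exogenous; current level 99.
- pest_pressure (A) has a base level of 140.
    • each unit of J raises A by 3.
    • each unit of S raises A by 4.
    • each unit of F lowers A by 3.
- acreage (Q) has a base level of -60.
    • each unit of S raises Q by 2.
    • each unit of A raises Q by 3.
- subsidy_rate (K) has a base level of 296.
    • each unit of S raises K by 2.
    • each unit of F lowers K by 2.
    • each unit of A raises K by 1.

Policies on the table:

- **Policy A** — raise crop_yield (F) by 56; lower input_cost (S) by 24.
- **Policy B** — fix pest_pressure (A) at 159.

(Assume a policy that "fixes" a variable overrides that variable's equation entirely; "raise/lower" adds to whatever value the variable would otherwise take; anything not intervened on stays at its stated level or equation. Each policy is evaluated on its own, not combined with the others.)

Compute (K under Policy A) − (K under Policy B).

Policy A (F + 56, S − 24):
  J = 34
  S = 134 − 24 = 110
  F = 99 + 56 = 155
  A = 140 + 3·34 + 4·110 − 3·155 = 217
  K = 296 + 2·110 − 2·155 + 217 = 423
Policy B (A := 159):
  J = 34
  S = 134
  F = 99
  A = 159
  K = 296 + 2·134 − 2·99 + 159 = 525
K: 423 − 525 = -102

-102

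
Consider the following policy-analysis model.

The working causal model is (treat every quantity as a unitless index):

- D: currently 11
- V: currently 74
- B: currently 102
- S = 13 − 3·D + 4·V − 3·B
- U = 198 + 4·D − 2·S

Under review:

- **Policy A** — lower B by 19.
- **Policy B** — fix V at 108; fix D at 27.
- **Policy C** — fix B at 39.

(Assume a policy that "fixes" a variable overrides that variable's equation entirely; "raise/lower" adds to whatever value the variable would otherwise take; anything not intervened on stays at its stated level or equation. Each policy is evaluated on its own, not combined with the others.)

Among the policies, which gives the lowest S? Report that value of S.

27

Policy A (B − 19):
  D = 11
  V = 74
  B = 102 − 19 = 83
  S = 13 − 3·11 + 4·74 − 3·83 = 27
Policy B (V := 108, D := 27):
  D = 27
  V = 108
  B = 102
  S = 13 − 3·27 + 4·108 − 3·102 = 58
Policy C (B := 39):
  D = 11
  V = 74
  B = 39
  S = 13 − 3·11 + 4·74 − 3·39 = 159
Comparing — Policy A: S=27, Policy B: S=58, Policy C: S=159. Lowest is 27 (Policy A).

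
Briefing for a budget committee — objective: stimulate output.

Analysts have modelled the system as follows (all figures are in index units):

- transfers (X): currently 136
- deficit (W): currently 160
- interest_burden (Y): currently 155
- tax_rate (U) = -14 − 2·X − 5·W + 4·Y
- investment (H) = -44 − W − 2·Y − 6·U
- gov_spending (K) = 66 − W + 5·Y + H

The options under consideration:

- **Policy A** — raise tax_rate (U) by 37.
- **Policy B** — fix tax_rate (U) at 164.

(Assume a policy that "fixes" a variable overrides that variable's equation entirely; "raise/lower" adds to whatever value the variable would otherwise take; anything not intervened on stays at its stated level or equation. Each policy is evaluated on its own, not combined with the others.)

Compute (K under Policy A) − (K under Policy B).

Policy A (U + 37):
  X = 136
  W = 160
  Y = 155
  U = -14 − 2·136 − 5·160 + 4·155 (+37 from intervention) = -429
  H = -44 − 160 − 2·155 − 6·(-429) = 2060
  K = 66 − 160 + 5·155 + 2060 = 2741
Policy B (U := 164):
  X = 136
  W = 160
  Y = 155
  U = 164
  H = -44 − 160 − 2·155 − 6·164 = -1498
  K = 66 − 160 + 5·155 + (-1498) = -817
K: 2741 − (-817) = 3558

3558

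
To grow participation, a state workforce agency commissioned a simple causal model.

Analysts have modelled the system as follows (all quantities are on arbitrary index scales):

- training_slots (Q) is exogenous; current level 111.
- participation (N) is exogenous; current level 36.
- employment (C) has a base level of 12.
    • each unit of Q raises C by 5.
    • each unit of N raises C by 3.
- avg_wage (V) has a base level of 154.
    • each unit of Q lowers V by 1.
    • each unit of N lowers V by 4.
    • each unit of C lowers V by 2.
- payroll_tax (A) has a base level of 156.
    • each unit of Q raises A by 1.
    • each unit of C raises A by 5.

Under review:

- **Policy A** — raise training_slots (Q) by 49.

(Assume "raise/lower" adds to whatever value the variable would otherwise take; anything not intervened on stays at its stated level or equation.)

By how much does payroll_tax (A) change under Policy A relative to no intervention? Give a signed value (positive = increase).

1274

Baseline:
  Q = 111
  N = 36
  C = 12 + 5·111 + 3·36 = 675
  A = 156 + 111 + 5·675 = 3642
Policy A (Q + 49):
  Q = 111 + 49 = 160
  N = 36
  C = 12 + 5·160 + 3·36 = 920
  A = 156 + 160 + 5·920 = 4916
Change in A: 4916 − 3642 = 1274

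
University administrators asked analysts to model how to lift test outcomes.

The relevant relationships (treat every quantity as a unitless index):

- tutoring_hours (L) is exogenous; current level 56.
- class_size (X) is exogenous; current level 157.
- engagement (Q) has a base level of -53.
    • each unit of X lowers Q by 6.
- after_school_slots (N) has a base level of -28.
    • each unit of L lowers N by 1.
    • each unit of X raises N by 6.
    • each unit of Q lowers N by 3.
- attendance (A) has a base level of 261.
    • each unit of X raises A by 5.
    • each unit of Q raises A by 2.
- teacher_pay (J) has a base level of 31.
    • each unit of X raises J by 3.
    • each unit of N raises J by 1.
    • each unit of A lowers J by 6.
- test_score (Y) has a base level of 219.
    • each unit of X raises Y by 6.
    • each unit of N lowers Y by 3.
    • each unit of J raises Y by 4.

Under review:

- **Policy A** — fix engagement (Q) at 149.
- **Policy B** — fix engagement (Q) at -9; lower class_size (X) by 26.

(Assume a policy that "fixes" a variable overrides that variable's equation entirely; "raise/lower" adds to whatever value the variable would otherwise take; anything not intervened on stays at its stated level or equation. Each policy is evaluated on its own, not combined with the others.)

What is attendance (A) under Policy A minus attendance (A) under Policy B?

446

Policy A (Q := 149):
  X = 157
  Q = 149
  A = 261 + 5·157 + 2·149 = 1344
Policy B (Q := -9, X − 26):
  X = 157 − 26 = 131
  Q = -9
  A = 261 + 5·131 + 2·(-9) = 898
A: 1344 − 898 = 446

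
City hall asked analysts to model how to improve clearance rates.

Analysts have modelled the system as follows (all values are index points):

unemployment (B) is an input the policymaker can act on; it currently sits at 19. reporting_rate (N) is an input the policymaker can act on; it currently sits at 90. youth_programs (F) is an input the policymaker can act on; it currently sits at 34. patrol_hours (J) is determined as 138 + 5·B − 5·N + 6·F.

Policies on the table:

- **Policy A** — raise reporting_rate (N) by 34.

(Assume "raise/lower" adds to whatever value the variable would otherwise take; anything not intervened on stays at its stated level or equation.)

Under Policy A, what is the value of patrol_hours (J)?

-183

Policy A (N + 34):
  B = 19
  N = 90 + 34 = 124
  F = 34
  J = 138 + 5·19 − 5·124 + 6·34 = -183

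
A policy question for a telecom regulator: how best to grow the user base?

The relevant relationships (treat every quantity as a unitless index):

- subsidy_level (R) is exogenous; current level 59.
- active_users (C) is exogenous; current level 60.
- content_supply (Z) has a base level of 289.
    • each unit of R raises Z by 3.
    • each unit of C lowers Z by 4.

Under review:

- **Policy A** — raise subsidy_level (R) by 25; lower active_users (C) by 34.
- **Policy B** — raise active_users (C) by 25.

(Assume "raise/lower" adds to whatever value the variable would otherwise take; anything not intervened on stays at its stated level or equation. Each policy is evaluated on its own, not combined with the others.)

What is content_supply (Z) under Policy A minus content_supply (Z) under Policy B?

311

Policy A (R + 25, C − 34):
  R = 59 + 25 = 84
  C = 60 − 34 = 26
  Z = 289 + 3·84 − 4·26 = 437
Policy B (C + 25):
  R = 59
  C = 60 + 25 = 85
  Z = 289 + 3·59 − 4·85 = 126
Z: 437 − 126 = 311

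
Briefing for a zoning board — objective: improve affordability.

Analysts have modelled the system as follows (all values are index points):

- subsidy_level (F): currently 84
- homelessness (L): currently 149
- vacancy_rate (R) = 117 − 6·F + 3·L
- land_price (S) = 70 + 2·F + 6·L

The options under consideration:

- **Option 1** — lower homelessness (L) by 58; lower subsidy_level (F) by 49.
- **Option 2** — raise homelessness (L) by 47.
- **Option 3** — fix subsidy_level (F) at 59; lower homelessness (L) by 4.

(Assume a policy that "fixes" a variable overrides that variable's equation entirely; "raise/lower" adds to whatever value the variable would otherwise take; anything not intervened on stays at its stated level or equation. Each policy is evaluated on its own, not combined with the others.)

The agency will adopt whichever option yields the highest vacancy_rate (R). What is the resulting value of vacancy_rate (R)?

Option 1 (L − 58, F − 49):
  F = 84 − 49 = 35
  L = 149 − 58 = 91
  R = 117 − 6·35 + 3·91 = 180
Option 2 (L + 47):
  F = 84
  L = 149 + 47 = 196
  R = 117 − 6·84 + 3·196 = 201
Option 3 (F := 59, L − 4):
  F = 59
  L = 149 − 4 = 145
  R = 117 − 6·59 + 3·145 = 198
Comparing — Option 1: R=180, Option 2: R=201, Option 3: R=198. Highest is 201 (Option 2).

201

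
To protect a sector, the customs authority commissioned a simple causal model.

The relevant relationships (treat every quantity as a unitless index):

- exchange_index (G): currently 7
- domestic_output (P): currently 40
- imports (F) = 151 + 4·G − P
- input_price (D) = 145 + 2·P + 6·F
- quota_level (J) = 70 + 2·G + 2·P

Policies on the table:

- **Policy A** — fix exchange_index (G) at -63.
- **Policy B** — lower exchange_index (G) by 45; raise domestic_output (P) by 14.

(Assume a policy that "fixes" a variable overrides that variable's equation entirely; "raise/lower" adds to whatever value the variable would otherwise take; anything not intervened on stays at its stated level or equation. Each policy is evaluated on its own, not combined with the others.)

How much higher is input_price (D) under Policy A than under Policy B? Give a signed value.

-544

Policy A (G := -63):
  G = -63
  P = 40
  F = 151 + 4·(-63) − 40 = -141
  D = 145 + 2·40 + 6·(-141) = -621
Policy B (G − 45, P + 14):
  G = 7 − 45 = -38
  P = 40 + 14 = 54
  F = 151 + 4·(-38) − 54 = -55
  D = 145 + 2·54 + 6·(-55) = -77
D: -621 − (-77) = -544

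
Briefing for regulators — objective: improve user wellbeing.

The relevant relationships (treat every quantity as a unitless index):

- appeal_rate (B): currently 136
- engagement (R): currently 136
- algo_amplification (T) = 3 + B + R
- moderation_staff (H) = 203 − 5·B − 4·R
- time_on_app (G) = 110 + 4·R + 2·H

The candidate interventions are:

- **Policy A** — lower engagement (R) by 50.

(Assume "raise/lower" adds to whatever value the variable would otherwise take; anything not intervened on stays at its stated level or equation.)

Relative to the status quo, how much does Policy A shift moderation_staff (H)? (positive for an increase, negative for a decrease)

200

Baseline:
  B = 136
  R = 136
  H = 203 − 5·136 − 4·136 = -1021
Policy A (R − 50):
  B = 136
  R = 136 − 50 = 86
  H = 203 − 5·136 − 4·86 = -821
Change in H: -821 − (-1021) = 200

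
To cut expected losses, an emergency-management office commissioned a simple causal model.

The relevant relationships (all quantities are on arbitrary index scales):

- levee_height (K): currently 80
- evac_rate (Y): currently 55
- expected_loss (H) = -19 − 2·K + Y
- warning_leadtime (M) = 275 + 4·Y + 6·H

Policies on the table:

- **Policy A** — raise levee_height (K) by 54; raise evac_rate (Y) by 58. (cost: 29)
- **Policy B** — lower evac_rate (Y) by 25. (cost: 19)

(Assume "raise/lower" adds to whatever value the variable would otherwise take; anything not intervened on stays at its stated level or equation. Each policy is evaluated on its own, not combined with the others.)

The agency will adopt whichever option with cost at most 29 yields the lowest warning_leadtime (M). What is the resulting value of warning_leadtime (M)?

-499

Policy A (K + 54, Y + 58):
  K = 80 + 54 = 134
  Y = 55 + 58 = 113
  H = -19 − 2·134 + 113 = -174
  M = 275 + 4·113 + 6·(-174) = -317
Policy B (Y − 25):
  K = 80
  Y = 55 − 25 = 30
  H = -19 − 2·80 + 30 = -149
  M = 275 + 4·30 + 6·(-149) = -499
Comparing — Policy A: M=-317, Policy B: M=-499. Lowest is -499 (Policy B).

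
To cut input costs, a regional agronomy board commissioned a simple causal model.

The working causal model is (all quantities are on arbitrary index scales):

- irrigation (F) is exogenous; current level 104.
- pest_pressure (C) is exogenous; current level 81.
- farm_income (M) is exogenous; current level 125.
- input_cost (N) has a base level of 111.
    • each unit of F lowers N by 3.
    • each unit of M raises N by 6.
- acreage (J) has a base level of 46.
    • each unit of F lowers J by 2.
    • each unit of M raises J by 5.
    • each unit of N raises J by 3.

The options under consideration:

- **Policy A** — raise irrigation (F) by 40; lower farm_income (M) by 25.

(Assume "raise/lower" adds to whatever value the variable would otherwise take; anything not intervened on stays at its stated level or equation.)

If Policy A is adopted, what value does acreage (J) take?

Policy A (F + 40, M − 25):
  F = 104 + 40 = 144
  M = 125 − 25 = 100
  N = 111 − 3·144 + 6·100 = 279
  J = 46 − 2·144 + 5·100 + 3·279 = 1095

1095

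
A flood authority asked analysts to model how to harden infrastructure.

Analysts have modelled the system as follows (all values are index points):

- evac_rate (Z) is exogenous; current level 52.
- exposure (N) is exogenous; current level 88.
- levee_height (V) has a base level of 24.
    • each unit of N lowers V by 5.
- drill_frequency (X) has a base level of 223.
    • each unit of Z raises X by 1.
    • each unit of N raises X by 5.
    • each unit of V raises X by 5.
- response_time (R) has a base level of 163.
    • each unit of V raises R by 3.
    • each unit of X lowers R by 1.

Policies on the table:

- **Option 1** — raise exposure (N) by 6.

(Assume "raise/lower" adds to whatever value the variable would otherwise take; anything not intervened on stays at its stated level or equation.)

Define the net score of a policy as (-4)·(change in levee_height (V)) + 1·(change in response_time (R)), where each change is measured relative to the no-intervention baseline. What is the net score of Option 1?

Baseline:
  Z = 52
  N = 88
  V = 24 − 5·88 = -416
  X = 223 + 52 + 5·88 + 5·(-416) = -1365
  R = 163 + 3·(-416) − (-1365) = 280
Option 1 (N + 6):
  Z = 52
  N = 88 + 6 = 94
  V = 24 − 5·94 = -446
  X = 223 + 52 + 5·94 + 5·(-446) = -1485
  R = 163 + 3·(-446) − (-1485) = 310
ΔV = -446 − (-416) = -30; ΔR = 310 − 280 = 30
Score = (-4)·(-30) + 1·30 = 150

150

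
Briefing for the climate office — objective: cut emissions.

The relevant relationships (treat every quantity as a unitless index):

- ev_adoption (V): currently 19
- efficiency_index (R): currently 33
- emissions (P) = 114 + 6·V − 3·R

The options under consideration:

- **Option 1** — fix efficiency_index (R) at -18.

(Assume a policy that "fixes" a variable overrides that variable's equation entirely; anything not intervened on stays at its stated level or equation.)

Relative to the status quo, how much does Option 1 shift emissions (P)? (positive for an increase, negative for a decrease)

153

Baseline:
  V = 19
  R = 33
  P = 114 + 6·19 − 3·33 = 129
Option 1 (R := -18):
  V = 19
  R = -18
  P = 114 + 6·19 − 3·(-18) = 282
Change in P: 282 − 129 = 153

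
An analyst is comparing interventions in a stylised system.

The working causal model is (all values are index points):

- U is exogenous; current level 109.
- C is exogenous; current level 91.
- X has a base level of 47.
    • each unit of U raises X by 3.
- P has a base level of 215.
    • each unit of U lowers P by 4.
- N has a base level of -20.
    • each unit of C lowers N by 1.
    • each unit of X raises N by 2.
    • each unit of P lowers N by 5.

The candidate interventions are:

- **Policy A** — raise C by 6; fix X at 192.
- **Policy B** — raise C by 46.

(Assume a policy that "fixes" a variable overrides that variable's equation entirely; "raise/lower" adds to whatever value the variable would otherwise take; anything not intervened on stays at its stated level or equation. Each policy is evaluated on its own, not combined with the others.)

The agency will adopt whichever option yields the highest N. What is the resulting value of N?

1696

Policy A (C + 6, X := 192):
  U = 109
  C = 91 + 6 = 97
  X = 192
  P = 215 − 4·109 = -221
  N = -20 − 97 + 2·192 − 5·(-221) = 1372
Policy B (C + 46):
  U = 109
  C = 91 + 46 = 137
  X = 47 + 3·109 = 374
  P = 215 − 4·109 = -221
  N = -20 − 137 + 2·374 − 5·(-221) = 1696
Comparing — Policy A: N=1372, Policy B: N=1696. Highest is 1696 (Policy B).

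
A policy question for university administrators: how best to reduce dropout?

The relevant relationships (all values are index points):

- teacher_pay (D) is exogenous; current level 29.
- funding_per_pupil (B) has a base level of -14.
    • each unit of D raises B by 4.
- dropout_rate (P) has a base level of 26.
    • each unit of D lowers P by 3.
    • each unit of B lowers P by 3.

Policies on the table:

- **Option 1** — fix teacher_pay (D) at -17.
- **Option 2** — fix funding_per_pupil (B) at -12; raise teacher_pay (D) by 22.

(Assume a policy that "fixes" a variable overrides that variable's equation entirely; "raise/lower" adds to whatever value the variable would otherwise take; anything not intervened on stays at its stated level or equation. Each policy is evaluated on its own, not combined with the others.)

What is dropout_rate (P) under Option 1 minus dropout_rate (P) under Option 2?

Option 1 (D := -17):
  D = -17
  B = -14 + 4·(-17) = -82
  P = 26 − 3·(-17) − 3·(-82) = 323
Option 2 (B := -12, D + 22):
  D = 29 + 22 = 51
  B = -12
  P = 26 − 3·51 − 3·(-12) = -91
P: 323 − (-91) = 414

414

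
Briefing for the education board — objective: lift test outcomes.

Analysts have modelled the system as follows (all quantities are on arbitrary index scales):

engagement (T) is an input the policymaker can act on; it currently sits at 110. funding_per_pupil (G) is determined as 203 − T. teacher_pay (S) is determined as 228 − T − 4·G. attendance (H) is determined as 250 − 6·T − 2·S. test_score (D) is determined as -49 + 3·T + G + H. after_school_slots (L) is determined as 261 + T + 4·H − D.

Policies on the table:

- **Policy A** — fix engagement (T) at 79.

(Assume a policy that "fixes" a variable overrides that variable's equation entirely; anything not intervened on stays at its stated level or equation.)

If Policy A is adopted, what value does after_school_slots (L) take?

Policy A (T := 79):
  T = 79
  G = 203 − 79 = 124
  S = 228 − 79 − 4·124 = -347
  H = 250 − 6·79 − 2·(-347) = 470
  D = -49 + 3·79 + 124 + 470 = 782
  L = 261 + 79 + 4·470 − 782 = 1438

1438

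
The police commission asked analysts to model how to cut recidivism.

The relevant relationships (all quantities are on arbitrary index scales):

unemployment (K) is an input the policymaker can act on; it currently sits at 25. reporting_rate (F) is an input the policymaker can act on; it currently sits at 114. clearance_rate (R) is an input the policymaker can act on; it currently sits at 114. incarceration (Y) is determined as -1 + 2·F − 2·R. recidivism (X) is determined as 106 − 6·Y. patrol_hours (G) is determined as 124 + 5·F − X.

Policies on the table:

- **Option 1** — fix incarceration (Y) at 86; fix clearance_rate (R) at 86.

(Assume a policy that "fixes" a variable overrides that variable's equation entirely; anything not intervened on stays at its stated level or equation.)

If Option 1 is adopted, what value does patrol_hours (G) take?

1104

Option 1 (Y := 86, R := 86):
  F = 114
  R = 86
  Y = 86
  X = 106 − 6·86 = -410
  G = 124 + 5·114 − (-410) = 1104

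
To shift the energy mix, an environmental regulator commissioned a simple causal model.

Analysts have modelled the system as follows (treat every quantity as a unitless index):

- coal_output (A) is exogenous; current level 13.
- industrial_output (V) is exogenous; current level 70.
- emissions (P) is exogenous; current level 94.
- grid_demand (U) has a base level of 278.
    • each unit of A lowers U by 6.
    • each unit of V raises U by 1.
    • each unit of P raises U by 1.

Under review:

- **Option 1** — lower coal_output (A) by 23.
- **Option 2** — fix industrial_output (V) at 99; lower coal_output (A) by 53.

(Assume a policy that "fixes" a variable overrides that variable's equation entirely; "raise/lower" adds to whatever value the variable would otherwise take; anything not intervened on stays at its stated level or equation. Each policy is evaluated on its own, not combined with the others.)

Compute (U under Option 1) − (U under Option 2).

-209

Option 1 (A − 23):
  A = 13 − 23 = -10
  V = 70
  P = 94
  U = 278 − 6·(-10) + 70 + 94 = 502
Option 2 (V := 99, A − 53):
  A = 13 − 53 = -40
  V = 99
  P = 94
  U = 278 − 6·(-40) + 99 + 94 = 711
U: 502 − 711 = -209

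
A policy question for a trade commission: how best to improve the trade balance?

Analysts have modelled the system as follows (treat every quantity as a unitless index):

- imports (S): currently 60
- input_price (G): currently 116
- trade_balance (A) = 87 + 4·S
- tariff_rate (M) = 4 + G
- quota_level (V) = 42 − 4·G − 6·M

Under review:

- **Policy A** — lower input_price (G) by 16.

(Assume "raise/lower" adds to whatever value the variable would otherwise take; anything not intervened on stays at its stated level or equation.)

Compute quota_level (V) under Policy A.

Policy A (G − 16):
  G = 116 − 16 = 100
  M = 4 + 100 = 104
  V = 42 − 4·100 − 6·104 = -982

-982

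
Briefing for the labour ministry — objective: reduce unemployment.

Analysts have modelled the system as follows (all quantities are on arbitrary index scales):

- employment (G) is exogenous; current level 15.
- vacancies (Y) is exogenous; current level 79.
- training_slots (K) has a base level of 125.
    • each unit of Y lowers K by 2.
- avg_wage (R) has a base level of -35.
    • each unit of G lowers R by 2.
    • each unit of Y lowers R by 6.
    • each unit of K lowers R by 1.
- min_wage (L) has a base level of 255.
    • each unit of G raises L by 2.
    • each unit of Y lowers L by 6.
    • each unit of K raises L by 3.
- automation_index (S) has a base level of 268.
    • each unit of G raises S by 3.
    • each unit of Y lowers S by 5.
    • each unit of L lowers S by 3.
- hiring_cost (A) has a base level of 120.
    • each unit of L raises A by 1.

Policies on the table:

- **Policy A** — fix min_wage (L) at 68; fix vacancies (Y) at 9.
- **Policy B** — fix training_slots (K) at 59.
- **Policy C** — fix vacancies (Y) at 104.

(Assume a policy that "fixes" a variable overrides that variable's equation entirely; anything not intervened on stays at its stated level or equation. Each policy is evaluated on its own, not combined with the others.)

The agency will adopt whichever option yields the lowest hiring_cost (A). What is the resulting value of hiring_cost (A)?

-468

Policy A (L := 68, Y := 9):
  G = 15
  Y = 9
  K = 125 − 2·9 = 107
  L = 68
  A = 120 + 68 = 188
Policy B (K := 59):
  G = 15
  Y = 79
  K = 59
  L = 255 + 2·15 − 6·79 + 3·59 = -12
  A = 120 + (-12) = 108
Policy C (Y := 104):
  G = 15
  Y = 104
  K = 125 − 2·104 = -83
  L = 255 + 2·15 − 6·104 + 3·(-83) = -588
  A = 120 + (-588) = -468
Comparing — Policy A: A=188, Policy B: A=108, Policy C: A=-468. Lowest is -468 (Policy C).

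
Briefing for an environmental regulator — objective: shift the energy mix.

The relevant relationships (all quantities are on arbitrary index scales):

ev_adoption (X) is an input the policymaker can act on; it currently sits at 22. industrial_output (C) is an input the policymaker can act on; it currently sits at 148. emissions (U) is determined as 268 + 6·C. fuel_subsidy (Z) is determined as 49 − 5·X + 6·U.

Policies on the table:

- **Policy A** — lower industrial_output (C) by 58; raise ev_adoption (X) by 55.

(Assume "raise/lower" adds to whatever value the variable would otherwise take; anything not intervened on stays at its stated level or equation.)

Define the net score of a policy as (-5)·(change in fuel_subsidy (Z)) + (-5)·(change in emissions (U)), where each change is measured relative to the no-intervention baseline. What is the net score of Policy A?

Baseline:
  X = 22
  C = 148
  U = 268 + 6·148 = 1156
  Z = 49 − 5·22 + 6·1156 = 6875
Policy A (C − 58, X + 55):
  X = 22 + 55 = 77
  C = 148 − 58 = 90
  U = 268 + 6·90 = 808
  Z = 49 − 5·77 + 6·808 = 4512
ΔZ = 4512 − 6875 = -2363; ΔU = 808 − 1156 = -348
Score = (-5)·(-2363) + (-5)·(-348) = 13555

13555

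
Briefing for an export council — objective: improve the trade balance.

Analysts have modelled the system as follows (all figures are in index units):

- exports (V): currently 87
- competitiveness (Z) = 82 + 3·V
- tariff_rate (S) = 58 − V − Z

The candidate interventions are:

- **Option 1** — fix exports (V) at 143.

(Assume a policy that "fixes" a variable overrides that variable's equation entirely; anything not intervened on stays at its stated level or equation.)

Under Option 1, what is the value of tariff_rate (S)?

-596

Option 1 (V := 143):
  V = 143
  Z = 82 + 3·143 = 511
  S = 58 − 143 − 511 = -596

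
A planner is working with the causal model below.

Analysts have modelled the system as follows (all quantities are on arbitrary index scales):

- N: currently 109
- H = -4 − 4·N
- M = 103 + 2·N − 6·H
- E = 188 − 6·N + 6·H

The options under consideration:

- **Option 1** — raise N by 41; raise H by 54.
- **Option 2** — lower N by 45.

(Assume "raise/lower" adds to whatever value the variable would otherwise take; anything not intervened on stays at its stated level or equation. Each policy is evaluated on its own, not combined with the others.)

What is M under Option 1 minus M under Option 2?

Option 1 (N + 41, H + 54):
  N = 109 + 41 = 150
  H = -4 − 4·150 (+54 from intervention) = -550
  M = 103 + 2·150 − 6·(-550) = 3703
Option 2 (N − 45):
  N = 109 − 45 = 64
  H = -4 − 4·64 = -260
  M = 103 + 2·64 − 6·(-260) = 1791
M: 3703 − 1791 = 1912

1912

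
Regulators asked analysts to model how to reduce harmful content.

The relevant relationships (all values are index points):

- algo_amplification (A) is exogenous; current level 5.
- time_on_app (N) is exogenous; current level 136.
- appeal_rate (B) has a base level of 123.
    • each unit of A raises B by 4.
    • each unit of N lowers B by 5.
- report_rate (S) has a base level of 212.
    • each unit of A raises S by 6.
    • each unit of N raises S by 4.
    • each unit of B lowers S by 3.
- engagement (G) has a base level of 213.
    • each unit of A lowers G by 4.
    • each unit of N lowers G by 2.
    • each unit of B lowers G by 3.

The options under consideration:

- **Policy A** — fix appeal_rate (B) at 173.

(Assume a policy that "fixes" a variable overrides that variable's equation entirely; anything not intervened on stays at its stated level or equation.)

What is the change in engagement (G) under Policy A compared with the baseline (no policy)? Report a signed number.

Baseline:
  A = 5
  N = 136
  B = 123 + 4·5 − 5·136 = -537
  G = 213 − 4·5 − 2·136 − 3·(-537) = 1532
Policy A (B := 173):
  A = 5
  N = 136
  B = 173
  G = 213 − 4·5 − 2·136 − 3·173 = -598
Change in G: -598 − 1532 = -2130

-2130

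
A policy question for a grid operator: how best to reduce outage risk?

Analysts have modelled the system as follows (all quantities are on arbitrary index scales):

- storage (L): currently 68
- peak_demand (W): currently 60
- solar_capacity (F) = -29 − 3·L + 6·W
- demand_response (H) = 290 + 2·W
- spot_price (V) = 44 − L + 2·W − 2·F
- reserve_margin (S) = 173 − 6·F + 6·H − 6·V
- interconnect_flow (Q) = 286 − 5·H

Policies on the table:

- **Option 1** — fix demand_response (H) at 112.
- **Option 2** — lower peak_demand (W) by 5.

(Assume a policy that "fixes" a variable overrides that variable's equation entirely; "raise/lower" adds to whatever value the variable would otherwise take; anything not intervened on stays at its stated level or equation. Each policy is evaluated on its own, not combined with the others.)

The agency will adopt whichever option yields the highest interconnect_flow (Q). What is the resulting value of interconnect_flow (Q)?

Option 1 (H := 112):
  W = 60
  H = 112
  Q = 286 − 5·112 = -274
Option 2 (W − 5):
  W = 60 − 5 = 55
  H = 290 + 2·55 = 400
  Q = 286 − 5·400 = -1714
Comparing — Option 1: Q=-274, Option 2: Q=-1714. Highest is -274 (Option 1).

-274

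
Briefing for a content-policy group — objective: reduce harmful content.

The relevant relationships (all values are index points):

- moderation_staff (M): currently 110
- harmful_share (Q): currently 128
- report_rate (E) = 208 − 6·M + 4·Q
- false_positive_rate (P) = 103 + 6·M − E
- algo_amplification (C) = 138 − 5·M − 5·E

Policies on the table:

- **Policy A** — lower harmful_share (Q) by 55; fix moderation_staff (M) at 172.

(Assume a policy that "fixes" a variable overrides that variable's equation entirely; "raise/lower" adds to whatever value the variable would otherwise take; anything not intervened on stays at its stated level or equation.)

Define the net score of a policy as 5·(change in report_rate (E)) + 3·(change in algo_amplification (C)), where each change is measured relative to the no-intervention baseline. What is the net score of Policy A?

4990

Baseline:
  M = 110
  Q = 128
  E = 208 − 6·110 + 4·128 = 60
  C = 138 − 5·110 − 5·60 = -712
Policy A (Q − 55, M := 172):
  M = 172
  Q = 128 − 55 = 73
  E = 208 − 6·172 + 4·73 = -532
  C = 138 − 5·172 − 5·(-532) = 1938
ΔE = -532 − 60 = -592; ΔC = 1938 − (-712) = 2650
Score = 5·(-592) + 3·2650 = 4990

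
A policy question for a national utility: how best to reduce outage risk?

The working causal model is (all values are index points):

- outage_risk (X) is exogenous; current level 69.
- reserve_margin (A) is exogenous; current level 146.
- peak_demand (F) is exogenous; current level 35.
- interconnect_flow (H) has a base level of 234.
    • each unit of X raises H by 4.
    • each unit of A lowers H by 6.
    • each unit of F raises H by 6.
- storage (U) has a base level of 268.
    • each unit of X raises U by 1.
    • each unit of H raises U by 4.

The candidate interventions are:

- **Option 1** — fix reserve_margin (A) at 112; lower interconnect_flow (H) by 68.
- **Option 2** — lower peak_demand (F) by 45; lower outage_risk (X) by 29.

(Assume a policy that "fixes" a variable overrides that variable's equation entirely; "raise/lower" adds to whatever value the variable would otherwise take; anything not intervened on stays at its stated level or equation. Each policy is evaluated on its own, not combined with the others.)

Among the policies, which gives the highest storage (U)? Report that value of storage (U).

257

Option 1 (A := 112, H − 68):
  X = 69
  A = 112
  F = 35
  H = 234 + 4·69 − 6·112 + 6·35 (−68 from intervention) = -20
  U = 268 + 69 + 4·(-20) = 257
Option 2 (F − 45, X − 29):
  X = 69 − 29 = 40
  A = 146
  F = 35 − 45 = -10
  H = 234 + 4·40 − 6·146 + 6·(-10) = -542
  U = 268 + 40 + 4·(-542) = -1860
Comparing — Option 1: U=257, Option 2: U=-1860. Highest is 257 (Option 1).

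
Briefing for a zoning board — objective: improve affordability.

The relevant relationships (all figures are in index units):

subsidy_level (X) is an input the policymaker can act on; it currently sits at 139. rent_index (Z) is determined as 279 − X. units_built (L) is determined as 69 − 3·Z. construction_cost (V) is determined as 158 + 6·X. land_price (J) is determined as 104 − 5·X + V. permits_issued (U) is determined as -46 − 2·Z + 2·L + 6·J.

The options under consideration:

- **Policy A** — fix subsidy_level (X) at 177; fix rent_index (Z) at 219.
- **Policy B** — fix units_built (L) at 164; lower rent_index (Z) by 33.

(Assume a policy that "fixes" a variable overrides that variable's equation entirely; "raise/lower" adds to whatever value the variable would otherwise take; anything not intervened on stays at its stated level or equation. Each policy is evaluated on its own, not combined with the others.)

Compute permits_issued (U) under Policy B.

Policy B (L := 164, Z − 33):
  X = 139
  Z = 279 − 139 (−33 from intervention) = 107
  L = 164
  V = 158 + 6·139 = 992
  J = 104 − 5·139 + 992 = 401
  U = -46 − 2·107 + 2·164 + 6·401 = 2474

2474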